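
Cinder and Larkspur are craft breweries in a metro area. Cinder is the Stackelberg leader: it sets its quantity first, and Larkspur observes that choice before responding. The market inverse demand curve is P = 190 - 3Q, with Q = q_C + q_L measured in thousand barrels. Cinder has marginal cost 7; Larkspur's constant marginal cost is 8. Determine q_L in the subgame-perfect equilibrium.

The follower Larkspur best-responds to any q_C: π_L = (190 - 3Q)q_L - 8q_L.
Setting the follower's marginal profit to zero, 182 - 3q_C - 6q_L = 0, i.e. q_L = (182 - 3q_C)/6.
The leader anticipates this reaction. Substituting into P = 190 - 3Q gives P = 99 - (3/2)q_C, so π_C = (99 - (3/2)q_C)q_C - 7q_C.
The leader's first-order condition 92 - 3q_C = 0 yields q_C = 92/3.
Then q_L = (182 - 3·(92/3))/6 = 15.

15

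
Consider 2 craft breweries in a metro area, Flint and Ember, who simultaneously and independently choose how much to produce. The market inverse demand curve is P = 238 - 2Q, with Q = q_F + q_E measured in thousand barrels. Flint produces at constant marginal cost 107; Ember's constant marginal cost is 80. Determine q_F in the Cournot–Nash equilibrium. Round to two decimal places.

17.33

Flint's profit: π_F = (238 - 2Q)q_F - (107q_F). Setting ∂π_F/∂q_F = 0: 131 - 4q_F - 2(q_E) = 0.
Ember's profit: π_E = (238 - 2Q)q_E - (80q_E). Setting ∂π_E/∂q_E = 0: 158 - 4q_E - 2(q_F) = 0.
Best responses: q_F = (131 - 2q_E)/4, q_E = (158 - 2q_F)/4.
Substituting one into the other gives q_F = 52/3 and q_E = 185/6.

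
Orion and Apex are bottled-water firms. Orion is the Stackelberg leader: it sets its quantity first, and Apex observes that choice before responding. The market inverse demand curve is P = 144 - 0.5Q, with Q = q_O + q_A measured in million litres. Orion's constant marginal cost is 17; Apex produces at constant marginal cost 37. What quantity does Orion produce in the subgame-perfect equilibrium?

147

Solve by backward induction. Given q_O, the follower Apex maximises π_A = (144 - (1/2)q_O - (1/2)q_A)q_A - 37q_A.
∂π_A/∂q_A = 107 - (1/2)q_O - q_A = 0 gives the reaction function q_A = (107 - (1/2)q_O).
The leader anticipates this reaction. Substituting into P = 144 - 0.5Q gives P = 181/2 - (1/4)q_O, so π_O = (181/2 - (1/4)q_O)q_O - 17q_O.
Leader FOC: 147/2 - (1/2)q_O = 0, so q_O = 147.
Then q_A = (107 - (1/2)·147) = 67/2.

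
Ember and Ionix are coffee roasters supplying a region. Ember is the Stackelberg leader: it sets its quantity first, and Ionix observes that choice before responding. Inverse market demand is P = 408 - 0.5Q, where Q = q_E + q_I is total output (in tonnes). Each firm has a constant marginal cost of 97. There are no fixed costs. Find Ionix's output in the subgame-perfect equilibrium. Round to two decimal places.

The follower Ionix best-responds to any q_E: π_I = (408 - 0.5Q)q_I - 97q_I.
Follower FOC: 311 - (1/2)q_E - q_I = 0, so q_I(q_E) = (311 - (1/2)q_E).
Ember substitutes q_I(q_E) into its own profit: π_E = q_E(408 - (1/2)q_E - (311 - (1/2)q_E)/2) - 97q_E = (505/2 - (1/4)q_E)q_E - 97q_E.
Maximising: ∂π_E/∂q_E = 311/2 - (1/2)q_E = 0, giving q_E = 311.
Then q_I = (311 - (1/2)·311) = 311/2.

155.50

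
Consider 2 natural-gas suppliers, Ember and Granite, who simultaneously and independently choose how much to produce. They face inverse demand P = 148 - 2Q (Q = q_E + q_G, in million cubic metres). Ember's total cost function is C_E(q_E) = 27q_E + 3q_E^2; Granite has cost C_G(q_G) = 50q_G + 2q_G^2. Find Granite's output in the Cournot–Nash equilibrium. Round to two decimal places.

Ember's profit: π_E = (148 - 2Q)q_E - (27q_E + 3q_E²). Setting ∂π_E/∂q_E = 0: 121 - 10q_E - 2(q_G) = 0.
Granite's first-order condition: 98 - 8q_G - 2(q_E) = 0.
Rearranging gives the reaction functions q_E = (121 - 2q_G)/10 and q_G = (98 - 2q_E)/8.
Substituting one into the other gives q_E = 193/19 and q_G = 369/38.

9.71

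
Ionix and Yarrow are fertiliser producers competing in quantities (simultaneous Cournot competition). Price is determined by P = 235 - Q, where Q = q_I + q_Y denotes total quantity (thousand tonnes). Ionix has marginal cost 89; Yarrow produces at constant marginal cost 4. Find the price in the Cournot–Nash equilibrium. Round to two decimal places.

109.33

Ionix's profit: π_I = (235 - Q)q_I - (89q_I). Setting ∂π_I/∂q_I = 0: 146 - 2q_I - (q_Y) = 0.
Yarrow's profit: π_Y = (235 - Q)q_Y - (4q_Y). Setting ∂π_Y/∂q_Y = 0: 231 - 2q_Y - (q_I) = 0.
Rearranging gives the reaction functions q_I = (146 - q_Y)/2 and q_Y = (231 - q_I)/2.
Solving the pair: q_I = 61/3, q_Y = 316/3.
Total output Q = 377/3, so price P = 235 - 377/3 = 328/3.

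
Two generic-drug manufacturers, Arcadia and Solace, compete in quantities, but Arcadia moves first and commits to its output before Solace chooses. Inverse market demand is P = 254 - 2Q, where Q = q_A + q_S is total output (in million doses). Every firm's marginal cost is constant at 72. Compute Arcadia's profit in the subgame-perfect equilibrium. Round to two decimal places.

2070.25

Solve by backward induction. Given q_A, the follower Solace maximises π_S = (254 - 2q_A - 2q_S)q_S - 72q_S.
Setting the follower's marginal profit to zero, 182 - 2q_A - 4q_S = 0, i.e. q_S = (182 - 2q_A)/4.
Arcadia substitutes q_S(q_A) into its own profit: π_A = q_A(254 - 2q_A - (182 - 2q_A)/2) - 72q_A = (163 - q_A)q_A - 72q_A.
The leader's first-order condition 91 - 2q_A = 0 yields q_A = 91/2.
Then q_S = (182 - 2·(91/2))/4 = 91/4.
Price P = 254 - 2·(273/4) = 235/2.
Arcadia's profit: (235/2 - 72)·(91/2) = 2070.2500.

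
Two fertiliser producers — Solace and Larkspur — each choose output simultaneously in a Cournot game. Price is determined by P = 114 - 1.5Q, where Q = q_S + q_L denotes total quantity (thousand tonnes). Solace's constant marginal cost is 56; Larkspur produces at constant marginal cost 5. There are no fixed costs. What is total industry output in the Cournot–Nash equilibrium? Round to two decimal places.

Solace's profit: π_S = (114 - 1.5Q)q_S - (56q_S). Setting ∂π_S/∂q_S = 0: 58 - 3q_S - (3/2)(q_L) = 0.
Larkspur's first-order condition: 109 - 3q_L - (3/2)(q_S) = 0.
Rearranging gives the reaction functions q_S = (58 - (3/2)q_L)/3 and q_L = (109 - (3/2)q_S)/3.
Substituting one into the other gives q_S = 14/9 and q_L = 320/9.
Total output Q = 14/9 + 320/9 = 334/9.

37.11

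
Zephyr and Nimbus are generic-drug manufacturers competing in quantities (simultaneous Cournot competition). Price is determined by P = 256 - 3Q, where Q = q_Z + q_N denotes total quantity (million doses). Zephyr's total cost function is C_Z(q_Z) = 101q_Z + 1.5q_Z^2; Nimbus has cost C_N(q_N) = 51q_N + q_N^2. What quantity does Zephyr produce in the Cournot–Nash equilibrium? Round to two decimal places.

Zephyr's profit: π_Z = (256 - 3Q)q_Z - (101q_Z + (3/2)q_Z²). Setting ∂π_Z/∂q_Z = 0: 155 - 9q_Z - 3(q_N) = 0.
Nimbus's profit: π_N = (256 - 3Q)q_N - (51q_N + q_N²). Setting ∂π_N/∂q_N = 0: 205 - 8q_N - 3(q_Z) = 0.
Rearranging gives the reaction functions q_Z = (155 - 3q_N)/9 and q_N = (205 - 3q_Z)/8.
Solving the pair: q_Z = 625/63, q_N = 460/21.

9.92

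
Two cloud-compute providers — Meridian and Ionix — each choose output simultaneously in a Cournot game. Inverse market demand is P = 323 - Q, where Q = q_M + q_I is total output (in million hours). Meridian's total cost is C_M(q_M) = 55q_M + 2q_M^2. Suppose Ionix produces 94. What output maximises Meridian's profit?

With the rival's output fixed at 94, Meridian's profit is π_M = (323 - 94 - q_M)q_M - (55q_M + 2q_M²) = (229 - q_M)q_M - (55q_M + 2q_M²).
∂π_M/∂q_M = 174 - 6q_M = 0, so q_M = 29.

29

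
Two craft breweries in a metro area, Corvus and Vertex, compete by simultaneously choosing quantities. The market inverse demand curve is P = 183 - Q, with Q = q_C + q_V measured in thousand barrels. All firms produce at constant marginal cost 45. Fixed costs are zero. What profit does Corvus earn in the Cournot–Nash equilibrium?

2116

A representative firm's profit is π_i = q_i(183 - Q) - 45q_i.
First-order condition (treating rivals' output as given): 138 - 2q_i - q_j = 0.
By symmetry each firm produces the same amount; substituting q_j = q_i yields q_i = 138/3 = 46.
Price P = 183 - 92 = 91.
Corvus's profit: (91 - 45)·46 = 2116.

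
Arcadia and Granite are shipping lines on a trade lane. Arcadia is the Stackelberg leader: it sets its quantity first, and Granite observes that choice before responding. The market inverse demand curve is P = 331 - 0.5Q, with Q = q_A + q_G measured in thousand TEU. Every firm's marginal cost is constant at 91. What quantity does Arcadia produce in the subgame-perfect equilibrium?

240

The follower Granite best-responds to any q_A: π_G = (331 - 0.5Q)q_G - 91q_G.
Follower FOC: 240 - (1/2)q_A - q_G = 0, so q_G(q_A) = (240 - (1/2)q_A).
Arcadia substitutes q_G(q_A) into its own profit: π_A = q_A(331 - (1/2)q_A - (240 - (1/2)q_A)/2) - 91q_A = (211 - (1/4)q_A)q_A - 91q_A.
The leader's first-order condition 120 - (1/2)q_A = 0 yields q_A = 240.
Then q_G = (240 - (1/2)·240) = 120.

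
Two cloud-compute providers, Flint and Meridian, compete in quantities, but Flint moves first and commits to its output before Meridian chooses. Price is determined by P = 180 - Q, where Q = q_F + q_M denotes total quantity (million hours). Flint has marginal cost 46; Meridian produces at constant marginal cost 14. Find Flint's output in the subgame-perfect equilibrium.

51

The follower Meridian best-responds to any q_F: π_M = (180 - Q)q_M - 14q_M.
Follower FOC: 166 - q_F - 2q_M = 0, so q_M(q_F) = (166 - q_F)/2.
The leader anticipates this reaction. Substituting into P = 180 - Q gives P = 97 - (1/2)q_F, so π_F = (97 - (1/2)q_F)q_F - 46q_F.
Maximising: ∂π_F/∂q_F = 51 - q_F = 0, giving q_F = 51.
Then q_M = (166 - 51)/2 = 115/2.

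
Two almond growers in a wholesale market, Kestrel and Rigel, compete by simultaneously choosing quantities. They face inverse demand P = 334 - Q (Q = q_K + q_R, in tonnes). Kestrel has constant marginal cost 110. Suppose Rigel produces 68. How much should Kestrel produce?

With the rival's output fixed at 68, Kestrel's profit is π_K = (334 - 68 - q_K)q_K - (110q_K) = (266 - q_K)q_K - (110q_K).
∂π_K/∂q_K = 156 - 2q_K = 0, so q_K = 78.

78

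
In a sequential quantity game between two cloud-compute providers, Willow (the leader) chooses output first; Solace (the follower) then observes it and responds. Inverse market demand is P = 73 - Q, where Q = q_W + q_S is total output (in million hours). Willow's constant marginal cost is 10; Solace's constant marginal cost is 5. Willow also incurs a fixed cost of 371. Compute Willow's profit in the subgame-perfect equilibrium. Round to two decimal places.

The follower Solace best-responds to any q_W: π_S = (73 - Q)q_S - 5q_S.
Setting the follower's marginal profit to zero, 68 - q_W - 2q_S = 0, i.e. q_S = (68 - q_W)/2.
The leader anticipates this reaction. Substituting into P = 73 - Q gives P = 39 - (1/2)q_W, so π_W = (39 - (1/2)q_W)q_W - 10q_W.
Maximising: ∂π_W/∂q_W = 29 - q_W = 0, giving q_W = 29.
Then q_S = (68 - 29)/2 = 39/2.
Price P = 73 - 97/2 = 49/2.
Willow's profit: (49/2 - 10)·29 - 371 = 99/2.

49.50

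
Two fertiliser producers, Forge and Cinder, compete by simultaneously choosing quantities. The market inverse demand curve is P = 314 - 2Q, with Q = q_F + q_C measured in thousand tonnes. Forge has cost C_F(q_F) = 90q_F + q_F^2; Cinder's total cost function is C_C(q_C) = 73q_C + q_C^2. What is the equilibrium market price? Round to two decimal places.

Forge's profit: π_F = (314 - 2Q)q_F - (90q_F + q_F²). Setting ∂π_F/∂q_F = 0: 224 - 6q_F - 2(q_C) = 0.
Cinder's profit: π_C = (314 - 2Q)q_C - (73q_C + q_C²). Setting ∂π_C/∂q_C = 0: 241 - 6q_C - 2(q_F) = 0.
So q_F = (224 - 2q_C)/6 and q_C = (241 - 2q_F)/6.
Solving the pair: q_F = 431/16, q_C = 499/16.
Total output Q = 465/8, so price P = 314 - 2·(465/8) = 791/4.

197.75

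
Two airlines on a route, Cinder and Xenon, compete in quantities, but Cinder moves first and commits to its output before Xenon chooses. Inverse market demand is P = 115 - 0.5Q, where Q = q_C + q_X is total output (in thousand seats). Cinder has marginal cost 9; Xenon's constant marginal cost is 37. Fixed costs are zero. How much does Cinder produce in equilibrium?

The follower Xenon best-responds to any q_C: π_X = (115 - 0.5Q)q_X - 37q_X.
Setting the follower's marginal profit to zero, 78 - (1/2)q_C - q_X = 0, i.e. q_X = (78 - (1/2)q_C).
The leader anticipates this reaction. Substituting into P = 115 - 0.5Q gives P = 76 - (1/4)q_C, so π_C = (76 - (1/4)q_C)q_C - 9q_C.
Leader FOC: 67 - (1/2)q_C = 0, so q_C = 134.
Then q_X = (78 - (1/2)·134) = 11.

134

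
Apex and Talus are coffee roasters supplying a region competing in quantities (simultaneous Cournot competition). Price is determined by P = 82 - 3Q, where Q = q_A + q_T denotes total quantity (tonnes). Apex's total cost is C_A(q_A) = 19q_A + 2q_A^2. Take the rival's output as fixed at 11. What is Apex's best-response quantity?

With the rival's output fixed at 11, Apex's profit is π_A = (82 - 3·11 - 3q_A)q_A - (19q_A + 2q_A²) = (49 - 3q_A)q_A - (19q_A + 2q_A²).
∂π_A/∂q_A = 30 - 10q_A = 0, so q_A = 3.

3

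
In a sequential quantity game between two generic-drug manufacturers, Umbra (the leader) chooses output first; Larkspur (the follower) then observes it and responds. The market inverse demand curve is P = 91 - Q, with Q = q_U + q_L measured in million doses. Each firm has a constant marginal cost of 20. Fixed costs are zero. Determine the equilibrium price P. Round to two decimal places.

The follower Larkspur best-responds to any q_U: π_L = (91 - Q)q_L - 20q_L.
Setting the follower's marginal profit to zero, 71 - q_U - 2q_L = 0, i.e. q_L = (71 - q_U)/2.
Umbra substitutes q_L(q_U) into its own profit: π_U = q_U(91 - q_U - (71 - q_U)/2) - 20q_U = (111/2 - (1/2)q_U)q_U - 20q_U.
Maximising: ∂π_U/∂q_U = 71/2 - q_U = 0, giving q_U = 71/2.
Then q_L = (71 - 71/2)/2 = 71/4.
Total output Q = 213/4, so price P = 91 - 213/4 = 151/4.

37.75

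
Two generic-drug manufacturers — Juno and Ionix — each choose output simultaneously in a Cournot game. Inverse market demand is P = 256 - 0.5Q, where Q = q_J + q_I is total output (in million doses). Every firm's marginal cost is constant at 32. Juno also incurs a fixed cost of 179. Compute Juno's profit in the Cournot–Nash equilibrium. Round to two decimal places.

Each firm earns π_i = (256 - 0.5Q)q_i - 32q_i.
Setting ∂π_i/∂q_i = 0 with rivals' quantities fixed: 224 - q_i - (1/2)q_j = 0.
With identical firms every q_j equals q_i, so q_j = q_i and 224 = (3/2)q_i, giving q_i = 448/3.
Price P = 256 - (1/2)·(896/3) = 320/3.
Juno's profit: (320/3 - 32)·(448/3) - 179 = 10971.2222.

10971.22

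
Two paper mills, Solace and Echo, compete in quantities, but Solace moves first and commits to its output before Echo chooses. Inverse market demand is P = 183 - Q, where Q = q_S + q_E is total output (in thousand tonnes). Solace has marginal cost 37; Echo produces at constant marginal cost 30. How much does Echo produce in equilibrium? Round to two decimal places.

The follower Echo best-responds to any q_S: π_E = (183 - Q)q_E - 30q_E.
Follower FOC: 153 - q_S - 2q_E = 0, so q_E(q_S) = (153 - q_S)/2.
The leader anticipates this reaction. Substituting into P = 183 - Q gives P = 213/2 - (1/2)q_S, so π_S = (213/2 - (1/2)q_S)q_S - 37q_S.
Maximising: ∂π_S/∂q_S = 139/2 - q_S = 0, giving q_S = 139/2.
Then q_E = (153 - 139/2)/2 = 167/4.

41.75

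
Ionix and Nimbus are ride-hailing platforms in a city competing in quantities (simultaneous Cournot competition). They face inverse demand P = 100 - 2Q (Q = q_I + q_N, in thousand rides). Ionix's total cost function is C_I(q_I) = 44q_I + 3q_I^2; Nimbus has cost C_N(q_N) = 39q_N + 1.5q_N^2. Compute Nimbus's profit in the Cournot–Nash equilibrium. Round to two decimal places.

Ionix's profit: π_I = (100 - 2Q)q_I - (44q_I + 3q_I²). Setting ∂π_I/∂q_I = 0: 56 - 10q_I - 2(q_N) = 0.
Nimbus's first-order condition: 61 - 7q_N - 2(q_I) = 0.
Best responses: q_I = (56 - 2q_N)/10, q_N = (61 - 2q_I)/7.
Substituting one into the other gives q_I = 45/11 and q_N = 83/11.
Price P = 100 - 2·(128/11) = 844/11.
Nimbus's profit: (844/11)·(83/11) - 39·(83/11) - (3/2)(83/11)² = 199.2686.

199.27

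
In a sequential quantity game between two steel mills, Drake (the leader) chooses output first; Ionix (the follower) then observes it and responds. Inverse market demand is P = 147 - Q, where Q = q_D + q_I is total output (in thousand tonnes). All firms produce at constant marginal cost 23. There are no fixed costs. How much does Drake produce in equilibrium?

Solve by backward induction. Given q_D, the follower Ionix maximises π_I = (147 - q_D - q_I)q_I - 23q_I.
∂π_I/∂q_I = 124 - q_D - 2q_I = 0 gives the reaction function q_I = (124 - q_D)/2.
Drake substitutes q_I(q_D) into its own profit: π_D = q_D(147 - q_D - (124 - q_D)/2) - 23q_D = (85 - (1/2)q_D)q_D - 23q_D.
Maximising: ∂π_D/∂q_D = 62 - q_D = 0, giving q_D = 62.
Then q_I = (124 - 62)/2 = 31.

62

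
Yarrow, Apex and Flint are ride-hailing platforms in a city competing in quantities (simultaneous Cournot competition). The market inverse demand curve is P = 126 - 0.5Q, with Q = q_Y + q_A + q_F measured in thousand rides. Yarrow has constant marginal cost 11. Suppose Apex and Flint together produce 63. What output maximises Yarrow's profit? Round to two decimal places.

83.50

With rivals' combined output fixed at 63, Yarrow's profit is π_Y = (126 - (1/2)·63 - (1/2)q_Y)q_Y - (11q_Y) = (189/2 - (1/2)q_Y)q_Y - (11q_Y).
∂π_Y/∂q_Y = 167/2 - q_Y = 0, so q_Y = 167/2.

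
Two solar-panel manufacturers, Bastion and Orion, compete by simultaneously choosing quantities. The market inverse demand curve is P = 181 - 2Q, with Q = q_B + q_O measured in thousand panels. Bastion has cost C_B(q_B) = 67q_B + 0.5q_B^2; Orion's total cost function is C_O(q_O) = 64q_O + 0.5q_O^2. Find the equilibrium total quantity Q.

Bastion's profit: π_B = (181 - 2Q)q_B - (67q_B + (1/2)q_B²). Setting ∂π_B/∂q_B = 0: 114 - 5q_B - 2(q_O) = 0.
Orion's profit: π_O = (181 - 2Q)q_O - (64q_O + (1/2)q_O²). Setting ∂π_O/∂q_O = 0: 117 - 5q_O - 2(q_B) = 0.
So q_B = (114 - 2q_O)/5 and q_O = (117 - 2q_B)/5.
Substituting one into the other gives q_B = 16 and q_O = 17.
Total output Q = 16 + 17 = 33.

33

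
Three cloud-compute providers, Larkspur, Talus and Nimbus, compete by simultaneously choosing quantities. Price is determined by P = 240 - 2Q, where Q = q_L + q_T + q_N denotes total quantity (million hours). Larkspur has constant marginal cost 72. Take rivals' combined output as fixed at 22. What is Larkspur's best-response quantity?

With rivals' combined output fixed at 22, Larkspur's profit is π_L = (240 - 2·22 - 2q_L)q_L - (72q_L) = (196 - 2q_L)q_L - (72q_L).
∂π_L/∂q_L = 124 - 4q_L = 0, so q_L = 31.

31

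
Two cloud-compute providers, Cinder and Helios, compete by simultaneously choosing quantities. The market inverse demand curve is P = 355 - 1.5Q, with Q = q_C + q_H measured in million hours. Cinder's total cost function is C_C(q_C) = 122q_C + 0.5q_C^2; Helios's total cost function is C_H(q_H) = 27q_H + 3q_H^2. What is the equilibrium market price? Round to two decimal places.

240.89

Cinder's profit: π_C = (355 - 1.5Q)q_C - (122q_C + (1/2)q_C²). Setting ∂π_C/∂q_C = 0: 233 - 4q_C - (3/2)(q_H) = 0.
Helios's profit: π_H = (355 - 1.5Q)q_H - (27q_H + 3q_H²). Setting ∂π_H/∂q_H = 0: 328 - 9q_H - (3/2)(q_C) = 0.
So q_C = (233 - (3/2)q_H)/4 and q_H = (328 - (3/2)q_C)/9.
Substituting one into the other gives q_C = 428/9 and q_H = 770/27.
Total output Q = 76.0741, so price P = 355 - (3/2)·76.0741 = 240.8889.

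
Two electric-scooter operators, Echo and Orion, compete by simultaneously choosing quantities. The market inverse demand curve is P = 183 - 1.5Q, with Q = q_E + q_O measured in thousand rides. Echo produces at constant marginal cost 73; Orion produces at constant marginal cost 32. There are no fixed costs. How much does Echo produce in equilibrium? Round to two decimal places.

15.33

Echo's profit: π_E = (183 - 1.5Q)q_E - (73q_E). Setting ∂π_E/∂q_E = 0: 110 - 3q_E - (3/2)(q_O) = 0.
Orion's profit: π_O = (183 - 1.5Q)q_O - (32q_O). Setting ∂π_O/∂q_O = 0: 151 - 3q_O - (3/2)(q_E) = 0.
Rearranging gives the reaction functions q_E = (110 - (3/2)q_O)/3 and q_O = (151 - (3/2)q_E)/3.
Solving the pair: q_E = 46/3, q_O = 128/3.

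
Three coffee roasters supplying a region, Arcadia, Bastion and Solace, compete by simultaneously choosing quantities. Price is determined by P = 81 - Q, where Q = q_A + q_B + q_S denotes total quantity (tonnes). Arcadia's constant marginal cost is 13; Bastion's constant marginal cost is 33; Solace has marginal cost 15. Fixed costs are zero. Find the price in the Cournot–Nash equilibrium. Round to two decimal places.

35.50

Arcadia's profit: π_A = (81 - Q)q_A - (13q_A). Setting ∂π_A/∂q_A = 0: 68 - 2q_A - (q_B + q_S) = 0.
Bastion's first-order condition: 48 - 2q_B - (q_A + q_S) = 0.
Solace's profit: π_S = (81 - Q)q_S - (15q_S). Setting ∂π_S/∂q_S = 0: 66 - 2q_S - (q_A + q_B) = 0.
Summing all 3 equations gives 182 − 4Q = 0, hence Q = 91/2.
Back-substituting: q_A = (68 − 91/2) = 45/2, q_B = (48 − 91/2) = 5/2, q_S = (66 − 91/2) = 41/2.
Total output Q = 91/2, so price P = 81 - 91/2 = 71/2.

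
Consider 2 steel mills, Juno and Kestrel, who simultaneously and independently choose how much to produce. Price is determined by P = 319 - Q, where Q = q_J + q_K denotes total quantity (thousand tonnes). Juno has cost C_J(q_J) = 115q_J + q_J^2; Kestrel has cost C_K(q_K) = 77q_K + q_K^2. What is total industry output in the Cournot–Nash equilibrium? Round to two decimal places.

Juno's profit: π_J = (319 - Q)q_J - (115q_J + q_J²). Setting ∂π_J/∂q_J = 0: 204 - 4q_J - (q_K) = 0.
Kestrel's profit: π_K = (319 - Q)q_K - (77q_K + q_K²). Setting ∂π_K/∂q_K = 0: 242 - 4q_K - (q_J) = 0.
So q_J = (204 - q_K)/4 and q_K = (242 - q_J)/4.
Solving the pair: q_J = 574/15, q_K = 764/15.
Total output Q = 574/15 + 764/15 = 446/5.

89.20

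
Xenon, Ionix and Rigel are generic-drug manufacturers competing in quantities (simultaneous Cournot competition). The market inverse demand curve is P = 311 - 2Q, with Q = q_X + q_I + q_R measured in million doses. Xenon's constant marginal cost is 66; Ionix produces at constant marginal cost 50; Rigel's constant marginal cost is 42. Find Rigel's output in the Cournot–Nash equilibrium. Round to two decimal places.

37.63

Xenon's profit: π_X = (311 - 2Q)q_X - (66q_X). Setting ∂π_X/∂q_X = 0: 245 - 4q_X - 2(q_I + q_R) = 0.
Ionix's first-order condition: 261 - 4q_I - 2(q_X + q_R) = 0.
Rigel's profit: π_R = (311 - 2Q)q_R - (42q_R). Setting ∂π_R/∂q_R = 0: 269 - 4q_R - 2(q_X + q_I) = 0.
Summing all 3 equations gives 775 − 8Q = 0, hence Q = 775/8.
Back-substituting: q_X = (245 − 775/4)/2 = 205/8, q_I = (261 − 775/4)/2 = 269/8, q_R = (269 − 775/4)/2 = 301/8.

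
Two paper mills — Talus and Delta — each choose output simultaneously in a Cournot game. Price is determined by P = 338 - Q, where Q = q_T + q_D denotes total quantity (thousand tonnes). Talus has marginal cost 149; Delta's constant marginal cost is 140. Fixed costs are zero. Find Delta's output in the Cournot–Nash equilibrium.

Talus's profit: π_T = (338 - Q)q_T - (149q_T). Setting ∂π_T/∂q_T = 0: 189 - 2q_T - (q_D) = 0.
Delta's first-order condition: 198 - 2q_D - (q_T) = 0.
Best responses: q_T = (189 - q_D)/2, q_D = (198 - q_T)/2.
Substituting one into the other gives q_T = 60 and q_D = 69.

69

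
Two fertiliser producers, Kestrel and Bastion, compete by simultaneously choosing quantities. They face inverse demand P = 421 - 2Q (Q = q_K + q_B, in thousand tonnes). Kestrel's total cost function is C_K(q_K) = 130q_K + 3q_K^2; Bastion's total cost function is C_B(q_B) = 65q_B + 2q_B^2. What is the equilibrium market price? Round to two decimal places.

300.11

Kestrel's profit: π_K = (421 - 2Q)q_K - (130q_K + 3q_K²). Setting ∂π_K/∂q_K = 0: 291 - 10q_K - 2(q_B) = 0.
Bastion's first-order condition: 356 - 8q_B - 2(q_K) = 0.
Rearranging gives the reaction functions q_K = (291 - 2q_B)/10 and q_B = (356 - 2q_K)/8.
Substituting one into the other gives q_K = 404/19 and q_B = 1489/38.
Total output Q = 60.4474, so price P = 421 - 2·60.4474 = 300.1053.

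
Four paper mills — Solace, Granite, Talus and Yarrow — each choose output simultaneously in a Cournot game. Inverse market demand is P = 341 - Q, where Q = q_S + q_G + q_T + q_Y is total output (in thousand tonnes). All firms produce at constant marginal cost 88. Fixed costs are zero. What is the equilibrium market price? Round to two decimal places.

Each firm earns π_i = (341 - Q)q_i - 88q_i.
First-order condition (treating rivals' output as given): 253 - 2q_i - Σ_{j≠i} q_j = 0.
With identical firms every q_j equals q_i, so Σ_{j≠i} q_j = 3q_i and 253 = 5q_i, giving q_i = 253/5.
Total output Q = 1012/5, so price P = 341 - 1012/5 = 693/5.

138.60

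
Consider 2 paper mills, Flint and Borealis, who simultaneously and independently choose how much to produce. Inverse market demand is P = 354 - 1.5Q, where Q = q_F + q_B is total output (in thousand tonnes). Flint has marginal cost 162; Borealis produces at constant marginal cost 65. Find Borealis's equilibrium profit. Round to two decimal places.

Flint's profit: π_F = (354 - 1.5Q)q_F - (162q_F). Setting ∂π_F/∂q_F = 0: 192 - 3q_F - (3/2)(q_B) = 0.
Borealis's first-order condition: 289 - 3q_B - (3/2)(q_F) = 0.
Best responses: q_F = (192 - (3/2)q_B)/3, q_B = (289 - (3/2)q_F)/3.
Substituting one into the other gives q_F = 190/9 and q_B = 772/9.
Price P = 354 - (3/2)·(962/9) = 581/3.
Borealis's profit: (581/3 - 65)·(772/9) = 11036.7407.

11036.74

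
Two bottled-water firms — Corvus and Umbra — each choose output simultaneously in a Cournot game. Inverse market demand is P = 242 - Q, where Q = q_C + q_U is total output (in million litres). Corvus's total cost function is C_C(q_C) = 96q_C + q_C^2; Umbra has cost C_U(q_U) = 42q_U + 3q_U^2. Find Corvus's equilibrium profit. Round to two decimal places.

Corvus's profit: π_C = (242 - Q)q_C - (96q_C + q_C²). Setting ∂π_C/∂q_C = 0: 146 - 4q_C - (q_U) = 0.
Umbra's first-order condition: 200 - 8q_U - (q_C) = 0.
Rearranging gives the reaction functions q_C = (146 - q_U)/4 and q_U = (200 - q_C)/8.
Substituting one into the other gives q_C = 968/31 and q_U = 654/31.
Price P = 242 - 1622/31 = 189.6774.
Corvus's profit: 189.6774·(968/31) - 96·(968/31) - (968/31)² = 1950.1020.

1950.10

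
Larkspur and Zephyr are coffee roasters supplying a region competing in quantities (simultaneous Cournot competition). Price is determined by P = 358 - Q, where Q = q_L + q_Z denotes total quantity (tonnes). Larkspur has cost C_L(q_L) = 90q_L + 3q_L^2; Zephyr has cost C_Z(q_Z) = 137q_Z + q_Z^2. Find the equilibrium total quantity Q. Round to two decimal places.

75.84

Larkspur's profit: π_L = (358 - Q)q_L - (90q_L + 3q_L²). Setting ∂π_L/∂q_L = 0: 268 - 8q_L - (q_Z) = 0.
Zephyr's first-order condition: 221 - 4q_Z - (q_L) = 0.
So q_L = (268 - q_Z)/8 and q_Z = (221 - q_L)/4.
Solving the pair: q_L = 851/31, q_Z = 1500/31.
Total output Q = 851/31 + 1500/31 = 75.8387.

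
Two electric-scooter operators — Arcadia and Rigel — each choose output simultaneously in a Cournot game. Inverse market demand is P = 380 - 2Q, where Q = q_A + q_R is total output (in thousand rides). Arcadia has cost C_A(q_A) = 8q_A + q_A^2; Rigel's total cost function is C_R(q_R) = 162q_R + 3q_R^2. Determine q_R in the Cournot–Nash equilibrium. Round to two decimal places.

Arcadia's profit: π_A = (380 - 2Q)q_A - (8q_A + q_A²). Setting ∂π_A/∂q_A = 0: 372 - 6q_A - 2(q_R) = 0.
Rigel's profit: π_R = (380 - 2Q)q_R - (162q_R + 3q_R²). Setting ∂π_R/∂q_R = 0: 218 - 10q_R - 2(q_A) = 0.
Rearranging gives the reaction functions q_A = (372 - 2q_R)/6 and q_R = (218 - 2q_A)/10.
Substituting one into the other gives q_A = 821/14 and q_R = 141/14.

10.07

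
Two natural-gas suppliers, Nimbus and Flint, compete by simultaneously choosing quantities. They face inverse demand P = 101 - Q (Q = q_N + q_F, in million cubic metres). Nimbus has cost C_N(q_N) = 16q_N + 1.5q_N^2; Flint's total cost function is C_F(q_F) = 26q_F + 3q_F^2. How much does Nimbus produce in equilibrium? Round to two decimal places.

15.51

Nimbus's profit: π_N = (101 - Q)q_N - (16q_N + (3/2)q_N²). Setting ∂π_N/∂q_N = 0: 85 - 5q_N - (q_F) = 0.
Flint's first-order condition: 75 - 8q_F - (q_N) = 0.
Best responses: q_N = (85 - q_F)/5, q_F = (75 - q_N)/8.
Solving the pair: q_N = 605/39, q_F = 290/39.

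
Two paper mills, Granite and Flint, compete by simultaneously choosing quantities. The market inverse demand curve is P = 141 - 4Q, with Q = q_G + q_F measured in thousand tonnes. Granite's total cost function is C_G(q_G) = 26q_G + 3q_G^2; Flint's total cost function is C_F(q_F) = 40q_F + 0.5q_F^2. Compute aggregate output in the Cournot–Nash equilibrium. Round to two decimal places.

14.41

Granite's profit: π_G = (141 - 4Q)q_G - (26q_G + 3q_G²). Setting ∂π_G/∂q_G = 0: 115 - 14q_G - 4(q_F) = 0.
Flint's first-order condition: 101 - 9q_F - 4(q_G) = 0.
Best responses: q_G = (115 - 4q_F)/14, q_F = (101 - 4q_G)/9.
Substituting one into the other gives q_G = 631/110 and q_F = 477/55.
Total output Q = 631/110 + 477/55 = 317/22.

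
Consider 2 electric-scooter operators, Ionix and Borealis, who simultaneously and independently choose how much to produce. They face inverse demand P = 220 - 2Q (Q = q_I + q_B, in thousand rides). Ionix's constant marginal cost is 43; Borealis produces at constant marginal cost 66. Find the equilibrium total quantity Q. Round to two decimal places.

55.17

Ionix's profit: π_I = (220 - 2Q)q_I - (43q_I). Setting ∂π_I/∂q_I = 0: 177 - 4q_I - 2(q_B) = 0.
Borealis's profit: π_B = (220 - 2Q)q_B - (66q_B). Setting ∂π_B/∂q_B = 0: 154 - 4q_B - 2(q_I) = 0.
Rearranging gives the reaction functions q_I = (177 - 2q_B)/4 and q_B = (154 - 2q_I)/4.
Substituting one into the other gives q_I = 100/3 and q_B = 131/6.
Total output Q = 100/3 + 131/6 = 331/6.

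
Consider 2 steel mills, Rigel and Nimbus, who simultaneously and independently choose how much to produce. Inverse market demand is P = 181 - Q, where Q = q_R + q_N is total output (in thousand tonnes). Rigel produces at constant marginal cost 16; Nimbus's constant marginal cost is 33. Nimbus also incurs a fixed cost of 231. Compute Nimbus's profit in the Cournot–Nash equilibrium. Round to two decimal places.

1675.78

Rigel's profit: π_R = (181 - Q)q_R - (16q_R). Setting ∂π_R/∂q_R = 0: 165 - 2q_R - (q_N) = 0.
Nimbus's first-order condition: 148 - 2q_N - (q_R) = 0.
So q_R = (165 - q_N)/2 and q_N = (148 - q_R)/2.
Solving the pair: q_R = 182/3, q_N = 131/3.
Price P = 181 - 313/3 = 230/3.
Nimbus's profit: (230/3 - 33)·(131/3) - 231 = 1675.7778.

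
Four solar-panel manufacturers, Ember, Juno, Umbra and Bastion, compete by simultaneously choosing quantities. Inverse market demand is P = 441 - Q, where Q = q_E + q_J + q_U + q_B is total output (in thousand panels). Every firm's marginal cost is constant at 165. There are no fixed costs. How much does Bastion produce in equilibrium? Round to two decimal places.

55.20

A representative firm's profit is π_i = q_i(441 - Q) - 165q_i.
First-order condition (treating rivals' output as given): 276 - 2q_i - Σ_{j≠i} q_j = 0.
With identical firms every q_j equals q_i, so Σ_{j≠i} q_j = 3q_i and 276 = 5q_i, giving q_i = 276/5.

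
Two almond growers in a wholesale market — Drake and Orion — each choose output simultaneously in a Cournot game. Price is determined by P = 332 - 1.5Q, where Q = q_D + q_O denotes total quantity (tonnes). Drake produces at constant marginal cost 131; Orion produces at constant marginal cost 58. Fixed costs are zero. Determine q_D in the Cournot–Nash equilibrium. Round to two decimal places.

28.44

Drake's profit: π_D = (332 - 1.5Q)q_D - (131q_D). Setting ∂π_D/∂q_D = 0: 201 - 3q_D - (3/2)(q_O) = 0.
Orion's first-order condition: 274 - 3q_O - (3/2)(q_D) = 0.
Rearranging gives the reaction functions q_D = (201 - (3/2)q_O)/3 and q_O = (274 - (3/2)q_D)/3.
Solving the pair: q_D = 256/9, q_O = 694/9.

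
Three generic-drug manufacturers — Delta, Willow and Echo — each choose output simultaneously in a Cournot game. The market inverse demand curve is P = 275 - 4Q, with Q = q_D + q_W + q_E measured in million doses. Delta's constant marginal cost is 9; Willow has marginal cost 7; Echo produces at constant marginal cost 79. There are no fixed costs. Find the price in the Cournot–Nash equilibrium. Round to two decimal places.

92.50

Delta's profit: π_D = (275 - 4Q)q_D - (9q_D). Setting ∂π_D/∂q_D = 0: 266 - 8q_D - 4(q_W + q_E) = 0.
Willow's first-order condition: 268 - 8q_W - 4(q_D + q_E) = 0.
Echo's profit: π_E = (275 - 4Q)q_E - (79q_E). Setting ∂π_E/∂q_E = 0: 196 - 8q_E - 4(q_D + q_W) = 0.
Adding the 3 conditions: 730 − 8Q − 8Q = 0, i.e. Q = 365/8.
Back-substituting: q_D = (266 − 365/2)/4 = 167/8, q_W = (268 − 365/2)/4 = 171/8, q_E = (196 − 365/2)/4 = 27/8.
Total output Q = 365/8, so price P = 275 - 4·(365/8) = 185/2.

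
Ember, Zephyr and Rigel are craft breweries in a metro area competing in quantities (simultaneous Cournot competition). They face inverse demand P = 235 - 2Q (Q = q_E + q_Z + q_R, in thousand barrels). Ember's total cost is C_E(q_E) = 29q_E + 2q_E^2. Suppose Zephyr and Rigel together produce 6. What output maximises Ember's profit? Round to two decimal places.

24.25

With rivals' combined output fixed at 6, Ember's profit is π_E = (235 - 2·6 - 2q_E)q_E - (29q_E + 2q_E²) = (223 - 2q_E)q_E - (29q_E + 2q_E²).
∂π_E/∂q_E = 194 - 8q_E = 0, so q_E = 97/4.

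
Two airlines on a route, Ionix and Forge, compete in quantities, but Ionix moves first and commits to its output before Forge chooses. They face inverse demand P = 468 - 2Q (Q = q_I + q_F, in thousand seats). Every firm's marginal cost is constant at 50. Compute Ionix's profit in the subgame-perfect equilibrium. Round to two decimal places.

Solve by backward induction. Given q_I, the follower Forge maximises π_F = (468 - 2q_I - 2q_F)q_F - 50q_F.
Follower FOC: 418 - 2q_I - 4q_F = 0, so q_F(q_I) = (418 - 2q_I)/4.
The leader anticipates this reaction. Substituting into P = 468 - 2Q gives P = 259 - q_I, so π_I = (259 - q_I)q_I - 50q_I.
Leader FOC: 209 - 2q_I = 0, so q_I = 209/2.
Then q_F = (418 - 2·(209/2))/4 = 209/4.
Price P = 468 - 2·(627/4) = 309/2.
Ionix's profit: (309/2 - 50)·(209/2) = 10920.2500.

10920.25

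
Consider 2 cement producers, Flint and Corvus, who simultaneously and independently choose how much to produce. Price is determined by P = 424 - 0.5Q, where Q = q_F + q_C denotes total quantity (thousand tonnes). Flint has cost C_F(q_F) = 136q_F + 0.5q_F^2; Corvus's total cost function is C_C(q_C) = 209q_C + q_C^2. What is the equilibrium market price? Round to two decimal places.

Flint's profit: π_F = (424 - 0.5Q)q_F - (136q_F + (1/2)q_F²). Setting ∂π_F/∂q_F = 0: 288 - 2q_F - (1/2)(q_C) = 0.
Corvus's profit: π_C = (424 - 0.5Q)q_C - (209q_C + q_C²). Setting ∂π_C/∂q_C = 0: 215 - 3q_C - (1/2)(q_F) = 0.
Rearranging gives the reaction functions q_F = (288 - (1/2)q_C)/2 and q_C = (215 - (1/2)q_F)/3.
Substituting one into the other gives q_F = 131.5652 and q_C = 1144/23.
Total output Q = 181.3043, so price P = 424 - (1/2)·181.3043 = 333.3478.

333.35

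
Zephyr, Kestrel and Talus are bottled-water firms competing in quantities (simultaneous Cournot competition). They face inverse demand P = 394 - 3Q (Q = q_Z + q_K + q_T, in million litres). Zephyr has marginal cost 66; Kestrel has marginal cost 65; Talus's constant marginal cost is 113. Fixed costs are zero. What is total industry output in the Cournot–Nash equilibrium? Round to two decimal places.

78.17

Zephyr's profit: π_Z = (394 - 3Q)q_Z - (66q_Z). Setting ∂π_Z/∂q_Z = 0: 328 - 6q_Z - 3(q_K + q_T) = 0.
Kestrel's first-order condition: 329 - 6q_K - 3(q_Z + q_T) = 0.
Talus's first-order condition: 281 - 6q_T - 3(q_Z + q_K) = 0.
Adding the 3 first-order conditions: 938 − 12Q = 0, so Q = 469/6.
Back-substituting: q_Z = (328 − 469/2)/3 = 187/6, q_K = (329 − 469/2)/3 = 63/2, q_T = (281 − 469/2)/3 = 31/2.
Total output Q = 187/6 + 63/2 + 31/2 = 469/6.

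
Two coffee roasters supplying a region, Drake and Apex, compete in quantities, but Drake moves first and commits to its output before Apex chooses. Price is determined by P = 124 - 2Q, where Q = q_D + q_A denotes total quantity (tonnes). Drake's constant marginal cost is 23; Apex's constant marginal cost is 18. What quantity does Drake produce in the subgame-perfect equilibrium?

The follower Apex best-responds to any q_D: π_A = (124 - 2Q)q_A - 18q_A.
Follower FOC: 106 - 2q_D - 4q_A = 0, so q_A(q_D) = (106 - 2q_D)/4.
Drake substitutes q_A(q_D) into its own profit: π_D = q_D(124 - 2q_D - (106 - 2q_D)/2) - 23q_D = (71 - q_D)q_D - 23q_D.
Maximising: ∂π_D/∂q_D = 48 - 2q_D = 0, giving q_D = 24.
Then q_A = (106 - 2·24)/4 = 29/2.

24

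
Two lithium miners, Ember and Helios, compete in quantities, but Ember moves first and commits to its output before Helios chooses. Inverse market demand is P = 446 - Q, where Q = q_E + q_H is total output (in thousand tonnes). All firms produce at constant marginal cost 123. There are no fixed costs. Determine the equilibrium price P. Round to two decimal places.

203.75

The follower Helios best-responds to any q_E: π_H = (446 - Q)q_H - 123q_H.
Setting the follower's marginal profit to zero, 323 - q_E - 2q_H = 0, i.e. q_H = (323 - q_E)/2.
Ember substitutes q_H(q_E) into its own profit: π_E = q_E(446 - q_E - (323 - q_E)/2) - 123q_E = (569/2 - (1/2)q_E)q_E - 123q_E.
The leader's first-order condition 323/2 - q_E = 0 yields q_E = 323/2.
Then q_H = (323 - 323/2)/2 = 323/4.
Total output Q = 969/4, so price P = 446 - 969/4 = 815/4.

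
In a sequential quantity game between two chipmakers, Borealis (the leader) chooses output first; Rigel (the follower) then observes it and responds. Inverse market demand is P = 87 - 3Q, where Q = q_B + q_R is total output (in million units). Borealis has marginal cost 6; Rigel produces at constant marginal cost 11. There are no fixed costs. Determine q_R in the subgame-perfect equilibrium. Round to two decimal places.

Solve by backward induction. Given q_B, the follower Rigel maximises π_R = (87 - 3q_B - 3q_R)q_R - 11q_R.
Setting the follower's marginal profit to zero, 76 - 3q_B - 6q_R = 0, i.e. q_R = (76 - 3q_B)/6.
Borealis substitutes q_R(q_B) into its own profit: π_B = q_B(87 - 3q_B - (76 - 3q_B)/2) - 6q_B = (49 - (3/2)q_B)q_B - 6q_B.
Leader FOC: 43 - 3q_B = 0, so q_B = 43/3.
Then q_R = (76 - 3·(43/3))/6 = 11/2.

5.50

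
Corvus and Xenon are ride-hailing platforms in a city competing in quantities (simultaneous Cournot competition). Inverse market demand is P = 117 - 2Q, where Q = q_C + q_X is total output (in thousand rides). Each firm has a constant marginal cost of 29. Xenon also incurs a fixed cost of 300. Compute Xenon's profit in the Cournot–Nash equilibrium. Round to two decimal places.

A representative firm's profit is π_i = q_i(117 - 2Q) - 29q_i.
Setting ∂π_i/∂q_i = 0 with rivals' quantities fixed: 88 - 4q_i - 2q_j = 0.
By symmetry each firm produces the same amount; substituting q_j = q_i yields q_i = 88/6 = 44/3.
Price P = 117 - 2·(88/3) = 175/3.
Xenon's profit: (175/3 - 29)·(44/3) - 300 = 1172/9.

130.22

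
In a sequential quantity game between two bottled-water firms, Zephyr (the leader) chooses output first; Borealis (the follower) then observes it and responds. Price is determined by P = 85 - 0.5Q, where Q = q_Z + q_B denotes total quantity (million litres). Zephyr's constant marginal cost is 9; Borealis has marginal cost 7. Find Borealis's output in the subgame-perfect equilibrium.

41

The follower Borealis best-responds to any q_Z: π_B = (85 - 0.5Q)q_B - 7q_B.
Follower FOC: 78 - (1/2)q_Z - q_B = 0, so q_B(q_Z) = (78 - (1/2)q_Z).
The leader anticipates this reaction. Substituting into P = 85 - 0.5Q gives P = 46 - (1/4)q_Z, so π_Z = (46 - (1/4)q_Z)q_Z - 9q_Z.
The leader's first-order condition 37 - (1/2)q_Z = 0 yields q_Z = 74.
Then q_B = (78 - (1/2)·74) = 41.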